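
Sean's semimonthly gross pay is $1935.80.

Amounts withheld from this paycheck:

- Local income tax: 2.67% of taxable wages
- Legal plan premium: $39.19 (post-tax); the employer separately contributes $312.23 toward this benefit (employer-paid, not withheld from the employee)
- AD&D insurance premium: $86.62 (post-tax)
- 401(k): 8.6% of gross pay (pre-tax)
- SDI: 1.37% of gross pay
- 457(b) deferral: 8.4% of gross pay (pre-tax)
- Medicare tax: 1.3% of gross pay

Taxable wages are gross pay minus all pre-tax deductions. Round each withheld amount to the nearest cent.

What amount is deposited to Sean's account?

$1386.31

401(k): $1935.80 × 0.086 = $166.48
457(b) deferral: $1935.80 × 0.084 = $162.61
Pre-tax total = $166.48 + $162.61 = $329.09
Taxable wages = $1935.80 − $329.09 = $1606.71
Local income tax: $1606.71 × 0.0267 = $42.90
Medicare tax: $1935.80 × 0.013 = $25.17
SDI: $1935.80 × 0.0137 = $26.52
AD&D insurance premium: $86.62
Legal plan premium: $39.19
(Employer's $312.23 toward legal plan premium is not withheld from the employee.)
Total deductions = $166.48 + $162.61 + $42.90 + $25.17 + $26.52 + $86.62 + $39.19 = $549.49
Net pay = $1935.80 − $549.49 = $1386.31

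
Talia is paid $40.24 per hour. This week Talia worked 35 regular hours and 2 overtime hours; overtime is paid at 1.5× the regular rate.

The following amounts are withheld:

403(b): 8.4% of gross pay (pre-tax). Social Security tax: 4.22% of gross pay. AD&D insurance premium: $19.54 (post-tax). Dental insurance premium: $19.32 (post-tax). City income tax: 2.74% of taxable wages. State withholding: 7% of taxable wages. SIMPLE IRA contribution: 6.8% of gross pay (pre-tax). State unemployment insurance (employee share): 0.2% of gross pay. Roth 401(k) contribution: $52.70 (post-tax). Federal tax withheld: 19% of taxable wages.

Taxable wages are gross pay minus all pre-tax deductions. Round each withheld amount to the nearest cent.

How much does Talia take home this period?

Regular pay: 35 × $40.24 = $1408.40
Overtime pay: 2 × $40.24 × 1.5 = $120.72
Gross pay = $1408.40 + $120.72 = $1529.12
403(b): $1529.12 × 0.084 = $128.45
SIMPLE IRA contribution: $1529.12 × 0.068 = $103.98
Pre-tax total = $128.45 + $103.98 = $232.43
Taxable wages = $1529.12 − $232.43 = $1296.69
Federal tax withheld: $1296.69 × 0.19 = $246.37
City income tax: $1296.69 × 0.0274 = $35.53
State withholding: $1296.69 × 0.07 = $90.77
Social Security tax: $1529.12 × 0.0422 = $64.53
State unemployment insurance (employee share): $1529.12 × 0.002 = $3.06
Roth 401(k) contribution: $52.70
AD&D insurance premium: $19.54
Dental insurance premium: $19.32
Total deductions = $128.45 + $103.98 + $246.37 + $35.53 + $90.77 + $64.53 + $3.06 + $52.70 + $19.54 + $19.32 = $764.25
Net pay = $1529.12 − $764.25 = $764.87

$764.87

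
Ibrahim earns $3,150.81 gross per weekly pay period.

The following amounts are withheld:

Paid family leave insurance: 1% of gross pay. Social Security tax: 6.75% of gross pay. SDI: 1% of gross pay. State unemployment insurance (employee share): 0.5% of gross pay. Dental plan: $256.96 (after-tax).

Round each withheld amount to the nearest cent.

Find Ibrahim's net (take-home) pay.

$2,602.40

Social Security tax: $3,150.81 × 0.0675 = $212.68
Paid family leave insurance: $3,150.81 × 0.01 = $31.51
SDI: $3,150.81 × 0.01 = $31.51
State unemployment insurance (employee share): $3,150.81 × 0.005 = $15.75
Dental plan: $256.96
Total deductions = $212.68 + $31.51 + $31.51 + $15.75 + $256.96 = $548.41
Net pay = $3,150.81 − $548.41 = $2,602.40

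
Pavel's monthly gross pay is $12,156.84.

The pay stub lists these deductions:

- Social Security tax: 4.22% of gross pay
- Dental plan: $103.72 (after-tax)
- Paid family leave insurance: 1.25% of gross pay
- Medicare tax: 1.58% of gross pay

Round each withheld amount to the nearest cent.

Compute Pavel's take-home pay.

Medicare tax: $12,156.84 × 0.0158 = $192.08
Social Security tax: $12,156.84 × 0.0422 = $513.02
Paid family leave insurance: $12,156.84 × 0.0125 = $151.96
Dental plan: $103.72
Total deductions = $192.08 + $513.02 + $151.96 + $103.72 = $960.78
Net pay = $12,156.84 − $960.78 = $11,196.06

$11,196.06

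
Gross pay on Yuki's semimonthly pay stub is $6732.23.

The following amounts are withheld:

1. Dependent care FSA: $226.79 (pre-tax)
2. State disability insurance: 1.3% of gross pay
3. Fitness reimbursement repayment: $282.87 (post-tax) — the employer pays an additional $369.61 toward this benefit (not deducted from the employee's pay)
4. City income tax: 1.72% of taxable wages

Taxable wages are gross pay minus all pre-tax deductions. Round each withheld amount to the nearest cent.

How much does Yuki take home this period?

$6023.16

Dependent care FSA: $226.79
Taxable wages = $6732.23 − $226.79 = $6505.44
City income tax: $6505.44 × 0.0172 = $111.89
State disability insurance: $6732.23 × 0.013 = $87.52
Fitness reimbursement repayment: $282.87
(Employer's $369.61 toward fitness reimbursement repayment is not withheld from the employee.)
Total deductions = $226.79 + $111.89 + $87.52 + $282.87 = $709.07
Net pay = $6732.23 − $709.07 = $6023.16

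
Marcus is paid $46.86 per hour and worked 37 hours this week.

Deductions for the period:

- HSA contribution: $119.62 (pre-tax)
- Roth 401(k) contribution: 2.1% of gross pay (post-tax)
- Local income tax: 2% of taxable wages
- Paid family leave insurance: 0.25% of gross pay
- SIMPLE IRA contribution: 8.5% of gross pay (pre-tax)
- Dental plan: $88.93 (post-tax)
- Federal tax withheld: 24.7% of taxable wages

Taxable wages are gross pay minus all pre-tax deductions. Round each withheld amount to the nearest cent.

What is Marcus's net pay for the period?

Gross pay: 37 × $46.86 = $1733.82
SIMPLE IRA contribution: $1733.82 × 0.085 = $147.37
HSA contribution: $119.62
Pre-tax total = $147.37 + $119.62 = $266.99
Taxable wages = $1733.82 − $266.99 = $1466.83
Local income tax: $1466.83 × 0.02 = $29.34
Federal tax withheld: $1466.83 × 0.247 = $362.31
Paid family leave insurance: $1733.82 × 0.0025 = $4.33
Dental plan: $88.93
Roth 401(k) contribution: $1733.82 × 0.021 = $36.41
Total deductions = $147.37 + $119.62 + $29.34 + $362.31 + $4.33 + $88.93 + $36.41 = $788.31
Net pay = $1733.82 − $788.31 = $945.51

$945.51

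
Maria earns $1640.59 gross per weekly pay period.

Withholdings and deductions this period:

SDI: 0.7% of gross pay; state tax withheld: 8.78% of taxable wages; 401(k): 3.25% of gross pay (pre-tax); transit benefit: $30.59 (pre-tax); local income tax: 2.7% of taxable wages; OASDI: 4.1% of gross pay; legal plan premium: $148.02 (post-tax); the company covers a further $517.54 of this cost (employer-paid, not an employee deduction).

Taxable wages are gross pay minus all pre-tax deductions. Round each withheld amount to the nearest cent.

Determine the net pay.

401(k): $1640.59 × 0.0325 = $53.32
Transit benefit: $30.59
Pre-tax total = $53.32 + $30.59 = $83.91
Taxable wages = $1640.59 − $83.91 = $1556.68
State tax withheld: $1556.68 × 0.0878 = $136.68
Local income tax: $1556.68 × 0.027 = $42.03
OASDI: $1640.59 × 0.041 = $67.26
SDI: $1640.59 × 0.007 = $11.48
Legal plan premium: $148.02
(Employer's $517.54 toward legal plan premium is not withheld from the employee.)
Total deductions = $53.32 + $30.59 + $136.68 + $42.03 + $67.26 + $11.48 + $148.02 = $489.38
Net pay = $1640.59 − $489.38 = $1151.21

$1151.21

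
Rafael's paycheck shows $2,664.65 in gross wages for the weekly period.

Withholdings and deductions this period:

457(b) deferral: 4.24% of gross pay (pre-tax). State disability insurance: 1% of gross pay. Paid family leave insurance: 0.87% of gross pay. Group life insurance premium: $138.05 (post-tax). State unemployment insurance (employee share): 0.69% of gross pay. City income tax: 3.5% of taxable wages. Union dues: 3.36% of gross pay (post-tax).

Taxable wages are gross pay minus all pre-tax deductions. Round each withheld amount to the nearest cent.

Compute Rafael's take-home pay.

$2,166.56

457(b) deferral: $2,664.65 × 0.0424 = $112.98
Taxable wages = $2,664.65 − $112.98 = $2,551.67
City income tax: $2,551.67 × 0.035 = $89.31
State disability insurance: $2,664.65 × 0.01 = $26.65
State unemployment insurance (employee share): $2,664.65 × 0.0069 = $18.39
Paid family leave insurance: $2,664.65 × 0.0087 = $23.18
Union dues: $2,664.65 × 0.0336 = $89.53
Group life insurance premium: $138.05
Total deductions = $112.98 + $89.31 + $26.65 + $18.39 + $23.18 + $89.53 + $138.05 = $498.09
Net pay = $2,664.65 − $498.09 = $2,166.56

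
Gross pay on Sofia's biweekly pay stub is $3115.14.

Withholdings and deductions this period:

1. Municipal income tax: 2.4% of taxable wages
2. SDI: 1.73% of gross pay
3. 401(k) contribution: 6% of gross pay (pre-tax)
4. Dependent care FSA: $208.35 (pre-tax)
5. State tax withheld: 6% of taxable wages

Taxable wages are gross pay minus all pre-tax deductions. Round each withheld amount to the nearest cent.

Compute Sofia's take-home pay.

$2437.52

401(k) contribution: $3115.14 × 0.06 = $186.91
Dependent care FSA: $208.35
Pre-tax total = $186.91 + $208.35 = $395.26
Taxable wages = $3115.14 − $395.26 = $2719.88
State tax withheld: $2719.88 × 0.06 = $163.19
Municipal income tax: $2719.88 × 0.024 = $65.28
SDI: $3115.14 × 0.0173 = $53.89
Total deductions = $186.91 + $208.35 + $163.19 + $65.28 + $53.89 = $677.62
Net pay = $3115.14 − $677.62 = $2437.52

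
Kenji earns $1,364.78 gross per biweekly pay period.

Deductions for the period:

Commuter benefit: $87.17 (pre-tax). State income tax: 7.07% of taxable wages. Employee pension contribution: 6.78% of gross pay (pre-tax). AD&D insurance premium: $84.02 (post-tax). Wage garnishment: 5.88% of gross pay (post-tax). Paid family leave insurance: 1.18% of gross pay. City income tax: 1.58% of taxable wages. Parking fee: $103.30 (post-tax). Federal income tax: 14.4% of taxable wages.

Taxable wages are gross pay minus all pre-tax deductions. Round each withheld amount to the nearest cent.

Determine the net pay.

$628.25

Commuter benefit: $87.17
Employee pension contribution: $1,364.78 × 0.0678 = $92.53
Pre-tax total = $87.17 + $92.53 = $179.70
Taxable wages = $1,364.78 − $179.70 = $1,185.08
State income tax: $1,185.08 × 0.0707 = $83.79
City income tax: $1,185.08 × 0.0158 = $18.72
Federal income tax: $1,185.08 × 0.144 = $170.65
Paid family leave insurance: $1,364.78 × 0.0118 = $16.10
Parking fee: $103.30
AD&D insurance premium: $84.02
Wage garnishment: $1,364.78 × 0.0588 = $80.25
Total deductions = $87.17 + $92.53 + $83.79 + $18.72 + $170.65 + $16.10 + $103.30 + $84.02 + $80.25 = $736.53
Net pay = $1,364.78 − $736.53 = $628.25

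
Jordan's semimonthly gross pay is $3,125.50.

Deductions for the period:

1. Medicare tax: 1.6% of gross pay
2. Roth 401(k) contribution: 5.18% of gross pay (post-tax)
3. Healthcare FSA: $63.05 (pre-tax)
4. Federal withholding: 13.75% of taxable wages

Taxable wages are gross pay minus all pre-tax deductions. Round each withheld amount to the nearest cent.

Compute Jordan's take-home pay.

Healthcare FSA: $63.05
Taxable wages = $3,125.50 − $63.05 = $3,062.45
Federal withholding: $3,062.45 × 0.1375 = $421.09
Medicare tax: $3,125.50 × 0.016 = $50.01
Roth 401(k) contribution: $3,125.50 × 0.0518 = $161.90
Total deductions = $63.05 + $421.09 + $50.01 + $161.90 = $696.05
Net pay = $3,125.50 − $696.05 = $2,429.45

$2,429.45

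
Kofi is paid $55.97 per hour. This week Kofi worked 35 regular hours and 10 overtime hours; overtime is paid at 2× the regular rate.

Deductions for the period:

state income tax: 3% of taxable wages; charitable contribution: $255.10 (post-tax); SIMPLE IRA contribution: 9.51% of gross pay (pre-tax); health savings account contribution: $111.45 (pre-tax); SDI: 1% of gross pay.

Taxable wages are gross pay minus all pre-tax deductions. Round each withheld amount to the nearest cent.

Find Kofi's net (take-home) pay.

Regular pay: 35 × $55.97 = $1,958.95
Overtime pay: 10 × $55.97 × 2 = $1,119.40
Gross pay = $1,958.95 + $1,119.40 = $3,078.35
SIMPLE IRA contribution: $3,078.35 × 0.0951 = $292.75
Health savings account contribution: $111.45
Pre-tax total = $292.75 + $111.45 = $404.20
Taxable wages = $3,078.35 − $404.20 = $2,674.15
State income tax: $2,674.15 × 0.03 = $80.22
SDI: $3,078.35 × 0.01 = $30.78
Charitable contribution: $255.10
Total deductions = $292.75 + $111.45 + $80.22 + $30.78 + $255.10 = $770.30
Net pay = $3,078.35 − $770.30 = $2,308.05

$2,308.05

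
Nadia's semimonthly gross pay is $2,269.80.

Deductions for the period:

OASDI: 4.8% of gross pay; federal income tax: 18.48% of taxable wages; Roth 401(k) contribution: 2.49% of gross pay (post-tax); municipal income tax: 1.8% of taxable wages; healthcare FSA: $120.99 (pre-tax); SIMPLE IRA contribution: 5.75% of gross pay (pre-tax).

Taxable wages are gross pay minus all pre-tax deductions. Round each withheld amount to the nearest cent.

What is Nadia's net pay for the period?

$1,443.52

SIMPLE IRA contribution: $2,269.80 × 0.0575 = $130.51
Healthcare FSA: $120.99
Pre-tax total = $130.51 + $120.99 = $251.50
Taxable wages = $2,269.80 − $251.50 = $2,018.30
Federal income tax: $2,018.30 × 0.1848 = $372.98
Municipal income tax: $2,018.30 × 0.018 = $36.33
OASDI: $2,269.80 × 0.048 = $108.95
Roth 401(k) contribution: $2,269.80 × 0.0249 = $56.52
Total deductions = $130.51 + $120.99 + $372.98 + $36.33 + $108.95 + $56.52 = $826.28
Net pay = $2,269.80 − $826.28 = $1,443.52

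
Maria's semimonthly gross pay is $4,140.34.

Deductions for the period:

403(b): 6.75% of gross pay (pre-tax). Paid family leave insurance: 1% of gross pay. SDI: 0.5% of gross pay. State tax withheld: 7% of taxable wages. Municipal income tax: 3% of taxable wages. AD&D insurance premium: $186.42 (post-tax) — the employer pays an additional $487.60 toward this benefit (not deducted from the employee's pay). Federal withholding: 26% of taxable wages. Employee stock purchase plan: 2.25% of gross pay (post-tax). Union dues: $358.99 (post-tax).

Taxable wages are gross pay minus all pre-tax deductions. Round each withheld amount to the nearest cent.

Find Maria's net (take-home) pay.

$1,770.28

403(b): $4,140.34 × 0.0675 = $279.47
Taxable wages = $4,140.34 − $279.47 = $3,860.87
State tax withheld: $3,860.87 × 0.07 = $270.26
Municipal income tax: $3,860.87 × 0.03 = $115.83
Federal withholding: $3,860.87 × 0.26 = $1,003.83
SDI: $4,140.34 × 0.005 = $20.70
Paid family leave insurance: $4,140.34 × 0.01 = $41.40
AD&D insurance premium: $186.42
Union dues: $358.99
Employee stock purchase plan: $4,140.34 × 0.0225 = $93.16
(Employer's $487.60 toward AD&D insurance premium is not withheld from the employee.)
Total deductions = $279.47 + $270.26 + $115.83 + $1,003.83 + $20.70 + $41.40 + $186.42 + $358.99 + $93.16 = $2,370.06
Net pay = $4,140.34 − $2,370.06 = $1,770.28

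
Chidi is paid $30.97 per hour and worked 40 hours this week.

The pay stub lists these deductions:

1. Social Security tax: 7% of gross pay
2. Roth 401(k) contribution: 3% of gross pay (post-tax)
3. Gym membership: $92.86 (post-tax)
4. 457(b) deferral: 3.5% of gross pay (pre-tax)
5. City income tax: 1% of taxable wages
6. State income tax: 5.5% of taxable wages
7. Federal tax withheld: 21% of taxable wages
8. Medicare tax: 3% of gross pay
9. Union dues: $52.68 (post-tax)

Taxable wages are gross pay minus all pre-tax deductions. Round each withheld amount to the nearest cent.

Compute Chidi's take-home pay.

$560.12

Gross pay: 40 × $30.97 = $1238.80
457(b) deferral: $1238.80 × 0.035 = $43.36
Taxable wages = $1238.80 − $43.36 = $1195.44
Federal tax withheld: $1195.44 × 0.21 = $251.04
City income tax: $1195.44 × 0.01 = $11.95
State income tax: $1195.44 × 0.055 = $65.75
Medicare tax: $1238.80 × 0.03 = $37.16
Social Security tax: $1238.80 × 0.07 = $86.72
Union dues: $52.68
Roth 401(k) contribution: $1238.80 × 0.03 = $37.16
Gym membership: $92.86
Total deductions = $43.36 + $251.04 + $11.95 + $65.75 + $37.16 + $86.72 + $52.68 + $37.16 + $92.86 = $678.68
Net pay = $1238.80 − $678.68 = $560.12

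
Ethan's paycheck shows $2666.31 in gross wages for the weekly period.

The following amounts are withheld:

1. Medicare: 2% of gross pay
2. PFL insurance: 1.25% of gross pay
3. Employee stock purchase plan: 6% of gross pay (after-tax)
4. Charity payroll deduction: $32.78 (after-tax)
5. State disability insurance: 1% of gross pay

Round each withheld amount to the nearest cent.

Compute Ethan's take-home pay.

Medicare: $2666.31 × 0.02 = $53.33
PFL insurance: $2666.31 × 0.0125 = $33.33
State disability insurance: $2666.31 × 0.01 = $26.66
Charity payroll deduction: $32.78
Employee stock purchase plan: $2666.31 × 0.06 = $159.98
Total deductions = $53.33 + $33.33 + $26.66 + $32.78 + $159.98 = $306.08
Net pay = $2666.31 − $306.08 = $2360.23

$2360.23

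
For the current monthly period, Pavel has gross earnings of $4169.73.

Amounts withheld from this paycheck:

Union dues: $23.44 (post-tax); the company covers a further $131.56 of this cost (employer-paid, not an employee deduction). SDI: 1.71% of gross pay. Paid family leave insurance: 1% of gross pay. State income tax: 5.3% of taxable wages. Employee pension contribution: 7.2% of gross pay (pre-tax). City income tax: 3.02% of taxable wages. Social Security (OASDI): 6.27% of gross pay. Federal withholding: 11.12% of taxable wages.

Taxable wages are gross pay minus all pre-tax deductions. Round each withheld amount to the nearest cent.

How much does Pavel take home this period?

$2719.40

Employee pension contribution: $4169.73 × 0.072 = $300.22
Taxable wages = $4169.73 − $300.22 = $3869.51
State income tax: $3869.51 × 0.053 = $205.08
Federal withholding: $3869.51 × 0.1112 = $430.29
City income tax: $3869.51 × 0.0302 = $116.86
SDI: $4169.73 × 0.0171 = $71.30
Paid family leave insurance: $4169.73 × 0.01 = $41.70
Social Security (OASDI): $4169.73 × 0.0627 = $261.44
Union dues: $23.44
(Employer's $131.56 toward union dues is not withheld from the employee.)
Total deductions = $300.22 + $205.08 + $430.29 + $116.86 + $71.30 + $41.70 + $261.44 + $23.44 = $1450.33
Net pay = $4169.73 − $1450.33 = $2719.40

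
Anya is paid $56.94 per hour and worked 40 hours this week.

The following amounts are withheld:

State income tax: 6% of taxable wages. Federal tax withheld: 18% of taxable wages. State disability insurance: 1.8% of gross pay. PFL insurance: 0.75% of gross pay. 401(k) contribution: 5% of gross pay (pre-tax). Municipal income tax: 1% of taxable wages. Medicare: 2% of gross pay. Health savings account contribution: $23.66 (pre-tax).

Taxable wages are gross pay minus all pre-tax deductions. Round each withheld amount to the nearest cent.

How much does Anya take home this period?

$1,501.42

Gross pay: 40 × $56.94 = $2,277.60
Health savings account contribution: $23.66
401(k) contribution: $2,277.60 × 0.05 = $113.88
Pre-tax total = $23.66 + $113.88 = $137.54
Taxable wages = $2,277.60 − $137.54 = $2,140.06
Municipal income tax: $2,140.06 × 0.01 = $21.40
Federal tax withheld: $2,140.06 × 0.18 = $385.21
State income tax: $2,140.06 × 0.06 = $128.40
Medicare: $2,277.60 × 0.02 = $45.55
PFL insurance: $2,277.60 × 0.0075 = $17.08
State disability insurance: $2,277.60 × 0.018 = $41.00
Total deductions = $23.66 + $113.88 + $21.40 + $385.21 + $128.40 + $45.55 + $17.08 + $41.00 = $776.18
Net pay = $2,277.60 − $776.18 = $1,501.42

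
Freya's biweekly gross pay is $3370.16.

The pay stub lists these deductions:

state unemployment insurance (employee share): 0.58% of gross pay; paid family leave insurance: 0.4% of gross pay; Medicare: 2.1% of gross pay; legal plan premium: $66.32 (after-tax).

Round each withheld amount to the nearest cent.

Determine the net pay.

$3200.04

State unemployment insurance (employee share): $3370.16 × 0.0058 = $19.55
Paid family leave insurance: $3370.16 × 0.004 = $13.48
Medicare: $3370.16 × 0.021 = $70.77
Legal plan premium: $66.32
Total deductions = $19.55 + $13.48 + $70.77 + $66.32 = $170.12
Net pay = $3370.16 − $170.12 = $3200.04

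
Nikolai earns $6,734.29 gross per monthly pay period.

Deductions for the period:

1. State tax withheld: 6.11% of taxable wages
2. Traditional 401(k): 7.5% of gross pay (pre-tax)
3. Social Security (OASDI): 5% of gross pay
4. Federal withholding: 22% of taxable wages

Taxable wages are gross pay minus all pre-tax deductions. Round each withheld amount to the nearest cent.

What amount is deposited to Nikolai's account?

Traditional 401(k): $6,734.29 × 0.075 = $505.07
Taxable wages = $6,734.29 − $505.07 = $6,229.22
Federal withholding: $6,229.22 × 0.22 = $1,370.43
State tax withheld: $6,229.22 × 0.0611 = $380.61
Social Security (OASDI): $6,734.29 × 0.05 = $336.71
Total deductions = $505.07 + $1,370.43 + $380.61 + $336.71 = $2,592.82
Net pay = $6,734.29 − $2,592.82 = $4,141.47

$4,141.47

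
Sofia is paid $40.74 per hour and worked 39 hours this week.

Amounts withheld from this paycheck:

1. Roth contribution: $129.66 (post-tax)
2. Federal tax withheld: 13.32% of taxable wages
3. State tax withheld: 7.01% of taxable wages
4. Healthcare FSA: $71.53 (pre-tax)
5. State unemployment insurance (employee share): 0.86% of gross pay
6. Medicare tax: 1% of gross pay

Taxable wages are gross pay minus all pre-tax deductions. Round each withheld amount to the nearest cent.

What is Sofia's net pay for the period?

Gross pay: 39 × $40.74 = $1588.86
Healthcare FSA: $71.53
Taxable wages = $1588.86 − $71.53 = $1517.33
State tax withheld: $1517.33 × 0.0701 = $106.36
Federal tax withheld: $1517.33 × 0.1332 = $202.11
State unemployment insurance (employee share): $1588.86 × 0.0086 = $13.66
Medicare tax: $1588.86 × 0.01 = $15.89
Roth contribution: $129.66
Total deductions = $71.53 + $106.36 + $202.11 + $13.66 + $15.89 + $129.66 = $539.21
Net pay = $1588.86 − $539.21 = $1049.65

$1049.65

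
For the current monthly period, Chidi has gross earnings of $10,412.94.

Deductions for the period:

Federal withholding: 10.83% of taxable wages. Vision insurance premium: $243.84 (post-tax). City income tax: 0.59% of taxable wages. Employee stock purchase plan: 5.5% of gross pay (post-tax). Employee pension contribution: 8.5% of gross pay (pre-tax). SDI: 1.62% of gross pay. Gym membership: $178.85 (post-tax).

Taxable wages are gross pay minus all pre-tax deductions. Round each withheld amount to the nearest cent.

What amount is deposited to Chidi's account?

$7,275.67

Employee pension contribution: $10,412.94 × 0.085 = $885.10
Taxable wages = $10,412.94 − $885.10 = $9,527.84
City income tax: $9,527.84 × 0.0059 = $56.21
Federal withholding: $9,527.84 × 0.1083 = $1,031.87
SDI: $10,412.94 × 0.0162 = $168.69
Vision insurance premium: $243.84
Gym membership: $178.85
Employee stock purchase plan: $10,412.94 × 0.055 = $572.71
Total deductions = $885.10 + $56.21 + $1,031.87 + $168.69 + $243.84 + $178.85 + $572.71 = $3,137.27
Net pay = $10,412.94 − $3,137.27 = $7,275.67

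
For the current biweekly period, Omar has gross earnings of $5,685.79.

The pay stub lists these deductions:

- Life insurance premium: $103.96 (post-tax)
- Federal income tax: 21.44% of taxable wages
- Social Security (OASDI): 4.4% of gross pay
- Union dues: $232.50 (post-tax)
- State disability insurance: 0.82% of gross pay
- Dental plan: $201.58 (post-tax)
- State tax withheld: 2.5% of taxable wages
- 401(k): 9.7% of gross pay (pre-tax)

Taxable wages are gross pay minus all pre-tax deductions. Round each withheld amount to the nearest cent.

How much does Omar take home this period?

$3,070.29

401(k): $5,685.79 × 0.097 = $551.52
Taxable wages = $5,685.79 − $551.52 = $5,134.27
Federal income tax: $5,134.27 × 0.2144 = $1,100.79
State tax withheld: $5,134.27 × 0.025 = $128.36
Social Security (OASDI): $5,685.79 × 0.044 = $250.17
State disability insurance: $5,685.79 × 0.0082 = $46.62
Life insurance premium: $103.96
Dental plan: $201.58
Union dues: $232.50
Total deductions = $551.52 + $1,100.79 + $128.36 + $250.17 + $46.62 + $103.96 + $201.58 + $232.50 = $2,615.50
Net pay = $5,685.79 − $2,615.50 = $3,070.29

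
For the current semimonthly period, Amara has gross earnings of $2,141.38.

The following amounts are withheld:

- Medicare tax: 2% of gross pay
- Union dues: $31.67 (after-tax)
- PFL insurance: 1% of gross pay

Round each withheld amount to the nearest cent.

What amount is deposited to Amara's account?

$2,045.47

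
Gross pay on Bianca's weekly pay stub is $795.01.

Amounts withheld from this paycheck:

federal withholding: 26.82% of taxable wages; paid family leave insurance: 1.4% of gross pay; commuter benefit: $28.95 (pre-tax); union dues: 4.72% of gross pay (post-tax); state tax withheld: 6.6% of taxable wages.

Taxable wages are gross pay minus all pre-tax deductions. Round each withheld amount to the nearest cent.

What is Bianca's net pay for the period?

$461.39

Commuter benefit: $28.95
Taxable wages = $795.01 − $28.95 = $766.06
Federal withholding: $766.06 × 0.2682 = $205.46
State tax withheld: $766.06 × 0.066 = $50.56
Paid family leave insurance: $795.01 × 0.014 = $11.13
Union dues: $795.01 × 0.0472 = $37.52
Total deductions = $28.95 + $205.46 + $50.56 + $11.13 + $37.52 = $333.62
Net pay = $795.01 − $333.62 = $461.39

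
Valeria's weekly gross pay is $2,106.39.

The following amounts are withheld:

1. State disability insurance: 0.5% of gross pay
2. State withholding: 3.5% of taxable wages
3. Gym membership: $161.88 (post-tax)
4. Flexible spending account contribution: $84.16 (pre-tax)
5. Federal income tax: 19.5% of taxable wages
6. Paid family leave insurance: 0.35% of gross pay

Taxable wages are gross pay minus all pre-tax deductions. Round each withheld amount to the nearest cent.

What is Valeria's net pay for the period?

$1,377.34

Flexible spending account contribution: $84.16
Taxable wages = $2,106.39 − $84.16 = $2,022.23
State withholding: $2,022.23 × 0.035 = $70.78
Federal income tax: $2,022.23 × 0.195 = $394.33
Paid family leave insurance: $2,106.39 × 0.0035 = $7.37
State disability insurance: $2,106.39 × 0.005 = $10.53
Gym membership: $161.88
Total deductions = $84.16 + $70.78 + $394.33 + $7.37 + $10.53 + $161.88 = $729.05
Net pay = $2,106.39 − $729.05 = $1,377.34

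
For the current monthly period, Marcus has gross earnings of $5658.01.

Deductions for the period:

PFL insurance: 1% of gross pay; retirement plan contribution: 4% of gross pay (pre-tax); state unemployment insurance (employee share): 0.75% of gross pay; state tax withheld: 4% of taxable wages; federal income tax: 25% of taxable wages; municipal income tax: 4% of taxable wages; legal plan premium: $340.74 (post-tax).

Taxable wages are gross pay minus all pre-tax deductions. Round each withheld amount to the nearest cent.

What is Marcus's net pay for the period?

$3199.47

Retirement plan contribution: $5658.01 × 0.04 = $226.32
Taxable wages = $5658.01 − $226.32 = $5431.69
Federal income tax: $5431.69 × 0.25 = $1357.92
State tax withheld: $5431.69 × 0.04 = $217.27
Municipal income tax: $5431.69 × 0.04 = $217.27
State unemployment insurance (employee share): $5658.01 × 0.0075 = $42.44
PFL insurance: $5658.01 × 0.01 = $56.58
Legal plan premium: $340.74
Total deductions = $226.32 + $1357.92 + $217.27 + $217.27 + $42.44 + $56.58 + $340.74 = $2458.54
Net pay = $5658.01 − $2458.54 = $3199.47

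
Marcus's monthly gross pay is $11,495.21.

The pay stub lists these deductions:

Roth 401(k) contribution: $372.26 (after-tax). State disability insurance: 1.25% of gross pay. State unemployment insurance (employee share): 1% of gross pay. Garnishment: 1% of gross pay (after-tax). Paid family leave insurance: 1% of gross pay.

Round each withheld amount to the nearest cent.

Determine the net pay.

Paid family leave insurance: $11,495.21 × 0.01 = $114.95
State unemployment insurance (employee share): $11,495.21 × 0.01 = $114.95
State disability insurance: $11,495.21 × 0.0125 = $143.69
Garnishment: $11,495.21 × 0.01 = $114.95
Roth 401(k) contribution: $372.26
Total deductions = $114.95 + $114.95 + $143.69 + $114.95 + $372.26 = $860.80
Net pay = $11,495.21 − $860.80 = $10,634.41

$10,634.41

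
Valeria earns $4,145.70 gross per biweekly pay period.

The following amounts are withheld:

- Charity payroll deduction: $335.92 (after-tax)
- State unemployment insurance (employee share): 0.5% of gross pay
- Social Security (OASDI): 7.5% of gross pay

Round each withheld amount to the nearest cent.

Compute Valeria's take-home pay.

$3,478.12

State unemployment insurance (employee share): $4,145.70 × 0.005 = $20.73
Social Security (OASDI): $4,145.70 × 0.075 = $310.93
Charity payroll deduction: $335.92
Total deductions = $20.73 + $310.93 + $335.92 = $667.58
Net pay = $4,145.70 − $667.58 = $3,478.12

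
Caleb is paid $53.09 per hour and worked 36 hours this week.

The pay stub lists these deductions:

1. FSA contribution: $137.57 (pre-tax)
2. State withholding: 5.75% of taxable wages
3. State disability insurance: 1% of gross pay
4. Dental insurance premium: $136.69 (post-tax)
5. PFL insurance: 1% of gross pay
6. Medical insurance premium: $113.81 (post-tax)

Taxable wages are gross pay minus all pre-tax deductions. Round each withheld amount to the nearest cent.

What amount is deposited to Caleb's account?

Gross pay: 36 × $53.09 = $1,911.24
FSA contribution: $137.57
Taxable wages = $1,911.24 − $137.57 = $1,773.67
State withholding: $1,773.67 × 0.0575 = $101.99
PFL insurance: $1,911.24 × 0.01 = $19.11
State disability insurance: $1,911.24 × 0.01 = $19.11
Dental insurance premium: $136.69
Medical insurance premium: $113.81
Total deductions = $137.57 + $101.99 + $19.11 + $19.11 + $136.69 + $113.81 = $528.28
Net pay = $1,911.24 − $528.28 = $1,382.96

$1,382.96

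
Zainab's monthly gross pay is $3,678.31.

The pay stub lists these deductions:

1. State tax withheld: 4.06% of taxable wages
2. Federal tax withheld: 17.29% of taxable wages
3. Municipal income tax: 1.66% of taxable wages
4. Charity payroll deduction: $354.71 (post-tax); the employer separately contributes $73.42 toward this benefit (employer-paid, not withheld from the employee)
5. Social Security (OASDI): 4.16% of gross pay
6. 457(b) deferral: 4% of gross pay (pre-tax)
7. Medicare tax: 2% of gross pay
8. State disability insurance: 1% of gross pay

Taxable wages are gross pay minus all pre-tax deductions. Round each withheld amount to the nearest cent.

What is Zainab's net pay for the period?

$2,100.57

457(b) deferral: $3,678.31 × 0.04 = $147.13
Taxable wages = $3,678.31 − $147.13 = $3,531.18
Federal tax withheld: $3,531.18 × 0.1729 = $610.54
Municipal income tax: $3,531.18 × 0.0166 = $58.62
State tax withheld: $3,531.18 × 0.0406 = $143.37
State disability insurance: $3,678.31 × 0.01 = $36.78
Social Security (OASDI): $3,678.31 × 0.0416 = $153.02
Medicare tax: $3,678.31 × 0.02 = $73.57
Charity payroll deduction: $354.71
(Employer's $73.42 toward charity payroll deduction is not withheld from the employee.)
Total deductions = $147.13 + $610.54 + $58.62 + $143.37 + $36.78 + $153.02 + $73.57 + $354.71 = $1,577.74
Net pay = $3,678.31 − $1,577.74 = $2,100.57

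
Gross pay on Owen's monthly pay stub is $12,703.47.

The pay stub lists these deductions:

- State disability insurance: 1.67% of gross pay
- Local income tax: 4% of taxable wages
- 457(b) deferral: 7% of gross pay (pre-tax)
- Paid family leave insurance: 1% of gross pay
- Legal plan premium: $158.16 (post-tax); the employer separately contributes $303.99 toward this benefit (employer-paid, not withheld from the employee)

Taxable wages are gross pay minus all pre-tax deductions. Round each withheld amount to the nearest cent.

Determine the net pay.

$10,844.32

457(b) deferral: $12,703.47 × 0.07 = $889.24
Taxable wages = $12,703.47 − $889.24 = $11,814.23
Local income tax: $11,814.23 × 0.04 = $472.57
State disability insurance: $12,703.47 × 0.0167 = $212.15
Paid family leave insurance: $12,703.47 × 0.01 = $127.03
Legal plan premium: $158.16
(Employer's $303.99 toward legal plan premium is not withheld from the employee.)
Total deductions = $889.24 + $472.57 + $212.15 + $127.03 + $158.16 = $1,859.15
Net pay = $12,703.47 − $1,859.15 = $10,844.32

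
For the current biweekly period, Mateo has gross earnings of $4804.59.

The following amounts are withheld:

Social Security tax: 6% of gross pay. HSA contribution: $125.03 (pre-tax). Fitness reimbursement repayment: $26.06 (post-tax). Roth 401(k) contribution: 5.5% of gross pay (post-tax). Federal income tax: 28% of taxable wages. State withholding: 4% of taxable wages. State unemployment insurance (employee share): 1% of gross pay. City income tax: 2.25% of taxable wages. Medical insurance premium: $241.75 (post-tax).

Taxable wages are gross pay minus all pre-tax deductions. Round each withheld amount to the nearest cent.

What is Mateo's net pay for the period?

$2208.42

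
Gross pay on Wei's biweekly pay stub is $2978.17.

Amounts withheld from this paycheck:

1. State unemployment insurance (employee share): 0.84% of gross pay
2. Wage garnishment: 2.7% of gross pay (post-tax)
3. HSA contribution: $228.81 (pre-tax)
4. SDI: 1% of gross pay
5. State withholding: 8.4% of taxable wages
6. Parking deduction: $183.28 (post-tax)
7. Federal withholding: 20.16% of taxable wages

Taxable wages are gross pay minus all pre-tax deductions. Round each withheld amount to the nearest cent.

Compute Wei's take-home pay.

HSA contribution: $228.81
Taxable wages = $2978.17 − $228.81 = $2749.36
State withholding: $2749.36 × 0.084 = $230.95
Federal withholding: $2749.36 × 0.2016 = $554.27
SDI: $2978.17 × 0.01 = $29.78
State unemployment insurance (employee share): $2978.17 × 0.0084 = $25.02
Wage garnishment: $2978.17 × 0.027 = $80.41
Parking deduction: $183.28
Total deductions = $228.81 + $230.95 + $554.27 + $29.78 + $25.02 + $80.41 + $183.28 = $1332.52
Net pay = $2978.17 − $1332.52 = $1645.65

$1645.65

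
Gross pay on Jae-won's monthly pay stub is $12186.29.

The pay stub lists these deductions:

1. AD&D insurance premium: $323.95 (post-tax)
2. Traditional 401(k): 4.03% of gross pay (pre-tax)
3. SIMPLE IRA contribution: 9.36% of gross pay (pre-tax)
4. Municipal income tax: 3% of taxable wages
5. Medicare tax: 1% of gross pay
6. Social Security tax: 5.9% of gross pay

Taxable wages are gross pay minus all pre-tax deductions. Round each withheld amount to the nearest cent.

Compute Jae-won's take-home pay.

SIMPLE IRA contribution: $12186.29 × 0.0936 = $1140.64
Traditional 401(k): $12186.29 × 0.0403 = $491.11
Pre-tax total = $1140.64 + $491.11 = $1631.75
Taxable wages = $12186.29 − $1631.75 = $10554.54
Municipal income tax: $10554.54 × 0.03 = $316.64
Medicare tax: $12186.29 × 0.01 = $121.86
Social Security tax: $12186.29 × 0.059 = $718.99
AD&D insurance premium: $323.95
Total deductions = $1140.64 + $491.11 + $316.64 + $121.86 + $718.99 + $323.95 = $3113.19
Net pay = $12186.29 − $3113.19 = $9073.10

$9073.10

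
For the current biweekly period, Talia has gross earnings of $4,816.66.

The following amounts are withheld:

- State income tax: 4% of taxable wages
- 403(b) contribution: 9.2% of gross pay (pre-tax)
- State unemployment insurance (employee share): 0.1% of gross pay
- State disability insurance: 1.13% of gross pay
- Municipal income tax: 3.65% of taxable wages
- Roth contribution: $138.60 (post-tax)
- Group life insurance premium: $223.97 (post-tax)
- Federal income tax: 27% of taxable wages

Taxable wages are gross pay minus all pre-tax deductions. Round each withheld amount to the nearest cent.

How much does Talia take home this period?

403(b) contribution: $4,816.66 × 0.092 = $443.13
Taxable wages = $4,816.66 − $443.13 = $4,373.53
Municipal income tax: $4,373.53 × 0.0365 = $159.63
State income tax: $4,373.53 × 0.04 = $174.94
Federal income tax: $4,373.53 × 0.27 = $1,180.85
State unemployment insurance (employee share): $4,816.66 × 0.001 = $4.82
State disability insurance: $4,816.66 × 0.0113 = $54.43
Roth contribution: $138.60
Group life insurance premium: $223.97
Total deductions = $443.13 + $159.63 + $174.94 + $1,180.85 + $4.82 + $54.43 + $138.60 + $223.97 = $2,380.37
Net pay = $4,816.66 − $2,380.37 = $2,436.29

$2,436.29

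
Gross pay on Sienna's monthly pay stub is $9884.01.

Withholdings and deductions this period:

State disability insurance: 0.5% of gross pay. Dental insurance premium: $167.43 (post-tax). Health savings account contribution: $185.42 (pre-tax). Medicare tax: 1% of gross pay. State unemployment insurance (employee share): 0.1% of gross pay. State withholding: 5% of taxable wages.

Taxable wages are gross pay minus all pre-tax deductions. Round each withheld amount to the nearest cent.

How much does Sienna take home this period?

Health savings account contribution: $185.42
Taxable wages = $9884.01 − $185.42 = $9698.59
State withholding: $9698.59 × 0.05 = $484.93
Medicare tax: $9884.01 × 0.01 = $98.84
State unemployment insurance (employee share): $9884.01 × 0.001 = $9.88
State disability insurance: $9884.01 × 0.005 = $49.42
Dental insurance premium: $167.43
Total deductions = $185.42 + $484.93 + $98.84 + $9.88 + $49.42 + $167.43 = $995.92
Net pay = $9884.01 − $995.92 = $8888.09

$8888.09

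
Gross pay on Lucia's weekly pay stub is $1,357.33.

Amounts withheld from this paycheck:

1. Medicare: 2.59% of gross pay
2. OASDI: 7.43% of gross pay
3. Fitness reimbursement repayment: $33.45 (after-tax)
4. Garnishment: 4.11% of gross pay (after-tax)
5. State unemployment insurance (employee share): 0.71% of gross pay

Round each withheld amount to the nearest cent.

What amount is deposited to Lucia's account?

$1,122.45

Medicare: $1,357.33 × 0.0259 = $35.15
State unemployment insurance (employee share): $1,357.33 × 0.0071 = $9.64
OASDI: $1,357.33 × 0.0743 = $100.85
Garnishment: $1,357.33 × 0.0411 = $55.79
Fitness reimbursement repayment: $33.45
Total deductions = $35.15 + $9.64 + $100.85 + $55.79 + $33.45 = $234.88
Net pay = $1,357.33 − $234.88 = $1,122.45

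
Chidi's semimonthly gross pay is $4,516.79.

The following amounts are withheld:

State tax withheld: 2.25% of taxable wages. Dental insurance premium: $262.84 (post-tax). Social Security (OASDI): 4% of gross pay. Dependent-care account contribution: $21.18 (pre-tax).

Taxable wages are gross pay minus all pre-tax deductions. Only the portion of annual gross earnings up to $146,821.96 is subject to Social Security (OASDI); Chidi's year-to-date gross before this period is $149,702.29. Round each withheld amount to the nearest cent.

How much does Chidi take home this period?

Dependent-care account contribution: $21.18
Taxable wages = $4,516.79 − $21.18 = $4,495.61
State tax withheld: $4,495.61 × 0.0225 = $101.15
Social Security (OASDI): annual cap $146,821.96 already reached (YTD $149,702.29), so $0.00
Dental insurance premium: $262.84
Total deductions = $21.18 + $101.15 + $0.00 + $262.84 = $385.17
Net pay = $4,516.79 − $385.17 = $4,131.62

$4,131.62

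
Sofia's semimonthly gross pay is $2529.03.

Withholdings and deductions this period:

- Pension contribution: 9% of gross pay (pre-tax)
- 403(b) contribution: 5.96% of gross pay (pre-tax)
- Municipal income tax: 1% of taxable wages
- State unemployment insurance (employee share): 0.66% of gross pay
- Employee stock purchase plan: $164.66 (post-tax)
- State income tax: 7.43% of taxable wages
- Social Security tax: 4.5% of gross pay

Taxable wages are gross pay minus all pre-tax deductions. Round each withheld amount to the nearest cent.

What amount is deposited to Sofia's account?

$1674.22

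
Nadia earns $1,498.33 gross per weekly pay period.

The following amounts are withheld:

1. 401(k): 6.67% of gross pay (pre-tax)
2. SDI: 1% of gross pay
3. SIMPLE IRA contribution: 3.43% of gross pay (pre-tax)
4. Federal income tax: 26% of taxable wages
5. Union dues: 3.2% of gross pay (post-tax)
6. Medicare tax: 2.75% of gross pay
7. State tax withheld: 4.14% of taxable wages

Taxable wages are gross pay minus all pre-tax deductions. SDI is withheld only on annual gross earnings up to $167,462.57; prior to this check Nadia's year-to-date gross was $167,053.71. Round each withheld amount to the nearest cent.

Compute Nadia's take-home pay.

$847.77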